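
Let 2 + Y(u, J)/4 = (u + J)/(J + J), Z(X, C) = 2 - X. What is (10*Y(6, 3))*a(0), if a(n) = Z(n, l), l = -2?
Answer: -40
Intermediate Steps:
a(n) = 2 - n
Y(u, J) = -8 + 2*(J + u)/J (Y(u, J) = -8 + 4*((u + J)/(J + J)) = -8 + 4*((J + u)/((2*J))) = -8 + 4*((J + u)*(1/(2*J))) = -8 + 4*((J + u)/(2*J)) = -8 + 2*(J + u)/J)
(10*Y(6, 3))*a(0) = (10*(-6 + 2*6/3))*(2 - 1*0) = (10*(-6 + 2*6*(⅓)))*(2 + 0) = (10*(-6 + 4))*2 = (10*(-2))*2 = -20*2 = -40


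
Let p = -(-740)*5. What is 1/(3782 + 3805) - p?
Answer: -28071899/7587 ≈ -3700.0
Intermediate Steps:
p = 3700 (p = -20*(-185) = 3700)
1/(3782 + 3805) - p = 1/(3782 + 3805) - 1*3700 = 1/7587 - 3700 = -28071899/7587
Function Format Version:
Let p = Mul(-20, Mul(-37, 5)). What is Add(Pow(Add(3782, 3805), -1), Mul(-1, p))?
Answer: Rational(-28071899, 7587) ≈ -3700.0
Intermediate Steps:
p = 3700 (p = Mul(-20, -185) = 3700)
Add(Pow(Add(3782, 3805), -1), Mul(-1, p)) = Add(Pow(Add(3782, 3805), -1), Mul(-1, 3700)) = Add(Pow(7587, -1), -3700) = Add(Rational(1, 7587), -3700) = Rational(-28071899, 7587)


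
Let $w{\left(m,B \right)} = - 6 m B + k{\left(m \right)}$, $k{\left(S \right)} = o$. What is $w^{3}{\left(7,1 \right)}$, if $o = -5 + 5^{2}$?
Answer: $-10648$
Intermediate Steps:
$o = 20$ ($o = -5 + 25 = 20$)
$k{\left(S \right)} = 20$
$w{\left(m,B \right)} = 20 - 6 B m$ ($w{\left(m,B \right)} = - 6 m B + 20 = - 6 B m + 20 = 20 - 6 B m$)
$w^{3}{\left(7,1 \right)} = \left(20 - 6 \cdot 7\right)^{3} = \left(20 - 42\right)^{3} = \left(-22\right)^{3} = -10648$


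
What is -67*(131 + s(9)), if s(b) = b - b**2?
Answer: -3953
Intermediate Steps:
-67*(131 + s(9)) = -67*(131 + 9*(1 - 1*9)) = -67*(131 + 9*(1 - 9)) = -67*(131 + 9*(-8)) = -67*(131 - 72) = -67*59 = -3953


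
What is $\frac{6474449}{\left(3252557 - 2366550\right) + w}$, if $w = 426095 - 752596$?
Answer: $\frac{6474449}{559506} \approx 11.572$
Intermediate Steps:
$w = -326501$ ($w = 426095 - 752596 = -326501$)
$\frac{6474449}{\left(3252557 - 2366550\right) + w} = \frac{6474449}{\left(3252557 - 2366550\right) - 326501} = \frac{6474449}{886007 - 326501} = \frac{6474449}{559506}$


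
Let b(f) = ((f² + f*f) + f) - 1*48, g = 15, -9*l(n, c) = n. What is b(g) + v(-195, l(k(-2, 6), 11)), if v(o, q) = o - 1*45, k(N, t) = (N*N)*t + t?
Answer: 177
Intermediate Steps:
k(N, t) = t + t*N² (k(N, t) = N²*t + t = t*N² + t = t + t*N²)
l(n, c) = -n/9
v(o, q) = -45 + o (v(o, q) = o - 45 = -45 + o)
b(f) = -48 + f + 2*f² (b(f) = ((f² + f²) + f) - 48 = (2*f² + f) - 48 = (f + 2*f²) - 48 = -48 + f + 2*f²)
b(g) + v(-195, l(k(-2, 6), 11)) = (-48 + 15 + 2*15²) + (-45 - 195) = (-48 + 15 + 2*225) - 240 = (-48 + 15 + 450) - 240 = 417 - 240 = 177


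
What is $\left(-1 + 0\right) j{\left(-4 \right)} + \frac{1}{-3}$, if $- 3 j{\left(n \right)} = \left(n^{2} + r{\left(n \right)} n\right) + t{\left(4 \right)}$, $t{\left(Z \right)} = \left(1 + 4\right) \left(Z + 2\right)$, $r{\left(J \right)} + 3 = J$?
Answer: $\frac{73}{3} \approx 24.333$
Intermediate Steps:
$r{\left(J \right)} = -3 + J$
$t{\left(Z \right)} = 10 + 5 Z$ ($t{\left(Z \right)} = 5 \left(2 + Z\right) = 10 + 5 Z$)
$j{\left(n \right)} = -10 - \frac{n^{2}}{3} - \frac{n \left(-3 + n\right)}{3}$ ($j{\left(n \right)} = - \frac{\left(n^{2} + \left(-3 + n\right) n\right) + \left(10 + 5 \cdot 4\right)}{3} = - \frac{\left(n^{2} + n \left(-3 + n\right)\right) + \left(10 + 20\right)}{3} = - \frac{\left(n^{2} + n \left(-3 + n\right)\right) + 30}{3} = - \frac{30 + n^{2} + n \left(-3 + n\right)}{3} = -10 - \frac{n^{2}}{3} - \frac{n \left(-3 + n\right)}{3}$)
$\left(-1 + 0\right) j{\left(-4 \right)} + \frac{1}{-3} = \left(-1 + 0\right) \left(-10 - 4 - \frac{2 \left(-4\right)^{2}}{3}\right) + \frac{1}{-3} = - (-10 - 4 - \frac{32}{3}) - \frac{1}{3} = \left(-1\right) \left(- \frac{74}{3}\right) - \frac{1}{3} = \frac{74}{3} - \frac{1}{3} = \frac{73}{3}$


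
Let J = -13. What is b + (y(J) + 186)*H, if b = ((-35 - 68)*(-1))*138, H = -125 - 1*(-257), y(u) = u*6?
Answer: 28470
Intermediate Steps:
y(u) = 6*u
H = 132 (H = -125 + 257 = 132)
b = 14214 (b = -103*(-1)*138 = 103*138 = 14214)
b + (y(J) + 186)*H = 14214 + (6*(-13) + 186)*132 = 14214 + (-78 + 186)*132 = 14214 + 108*132 = 14214 + 14256 = 28470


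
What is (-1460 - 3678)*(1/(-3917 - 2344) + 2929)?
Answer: -94223048584/6261 ≈ -1.5049e+7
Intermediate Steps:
(-1460 - 3678)*(1/(-3917 - 2344) + 2929) = -5138*(1/(-6261) + 2929) = -5138*(-1/6261 + 2929) = -5138*18338468/6261 = -94223048584/6261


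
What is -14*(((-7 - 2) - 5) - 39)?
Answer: 742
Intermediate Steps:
-14*(((-7 - 2) - 5) - 39) = -14*((-9 - 5) - 39) = -14*(-14 - 39) = -14*(-53) = 742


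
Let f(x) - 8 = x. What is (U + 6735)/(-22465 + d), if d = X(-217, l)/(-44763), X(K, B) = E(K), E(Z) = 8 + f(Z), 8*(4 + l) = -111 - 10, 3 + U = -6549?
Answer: -2730543/335200198 ≈ -0.0081460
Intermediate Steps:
U = -6552 (U = -3 - 6549 = -6552)
l = -153/8 (l = -4 + (-111 - 10)/8 = -4 + (⅛)*(-121) = -4 - 121/8 = -153/8 ≈ -19.125)
f(x) = 8 + x
E(Z) = 16 + Z (E(Z) = 8 + (8 + Z) = 16 + Z)
X(K, B) = 16 + K
d = 67/14921 (d = (16 - 217)/(-44763) = -201*(-1/44763) = 67/14921 ≈ 0.0044903)
(U + 6735)/(-22465 + d) = (-6552 + 6735)/(-22465 + 67/14921) = 183/(-335200198/14921) = 183*(-14921/335200198) = -2730543/335200198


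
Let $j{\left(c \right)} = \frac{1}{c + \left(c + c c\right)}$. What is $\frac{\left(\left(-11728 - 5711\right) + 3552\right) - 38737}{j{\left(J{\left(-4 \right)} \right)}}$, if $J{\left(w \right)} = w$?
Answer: $-420992$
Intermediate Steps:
$j{\left(c \right)} = \frac{1}{c^{2} + 2 c}$ ($j{\left(c \right)} = \frac{1}{c + \left(c + c^{2}\right)} = \frac{1}{c^{2} + 2 c}$)
$\frac{\left(\left(-11728 - 5711\right) + 3552\right) - 38737}{j{\left(J{\left(-4 \right)} \right)}} = \frac{\left(\left(-11728 - 5711\right) + 3552\right) - 38737}{\frac{1}{-4} \frac{1}{2 - 4}} = \frac{\left(-17439 + 3552\right) - 38737}{\left(- \frac{1}{4}\right) \frac{1}{-2}} = \frac{-13887 - 38737}{\left(- \frac{1}{4}\right) \left(- \frac{1}{2}\right)} = - 52624 \frac{1}{\frac{1}{8}} = \left(-52624\right) 8 = -420992$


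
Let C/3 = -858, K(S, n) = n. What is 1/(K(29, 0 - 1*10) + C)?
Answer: -1/2584 ≈ -0.00038700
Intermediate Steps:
C = -2574 (C = 3*(-858) = -2574)
1/(K(29, 0 - 1*10) + C) = 1/((0 - 1*10) - 2574) = 1/((0 - 10) - 2574) = 1/(-10 - 2574) = 1/(-2584) = -1/2584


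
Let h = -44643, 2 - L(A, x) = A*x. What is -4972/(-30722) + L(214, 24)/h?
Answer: 189845872/685761123 ≈ 0.27684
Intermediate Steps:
L(A, x) = 2 - A*x
-4972/(-30722) + L(214, 24)/h = -4972/(-30722) + (2 - 1*214*24)/(-44643) = -4972*(-1/30722) + (2 - 5136)*(-1/44643) = 2486/15361 - 5134*(-1/44643) = 2486/15361 + 5134/44643 = 189845872/685761123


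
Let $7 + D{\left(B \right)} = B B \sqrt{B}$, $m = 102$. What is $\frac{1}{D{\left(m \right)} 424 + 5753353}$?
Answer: $- \frac{1916795}{650601792370869} + \frac{490144 \sqrt{102}}{216867264123623} \approx 1.988 \cdot 10^{-8}$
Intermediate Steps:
$D{\left(B \right)} = -7 + B^{\frac{5}{2}}$ ($D{\left(B \right)} = -7 + B B \sqrt{B} = -7 + B^{2} \sqrt{B} = -7 + B^{\frac{5}{2}}$)
$\frac{1}{D{\left(m \right)} 424 + 5753353} = \frac{1}{\left(-7 + 102^{\frac{5}{2}}\right) 424 + 5753353} = \frac{1}{\left(-7 + 10404 \sqrt{102}\right) 424 + 5753353} = \frac{1}{\left(-2968 + 4411296 \sqrt{102}\right) + 5753353} = \frac{1}{5750385 + 4411296 \sqrt{102}}$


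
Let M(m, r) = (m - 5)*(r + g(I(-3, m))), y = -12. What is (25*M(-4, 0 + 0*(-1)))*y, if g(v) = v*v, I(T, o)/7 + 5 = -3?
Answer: 8467200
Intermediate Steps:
I(T, o) = -56 (I(T, o) = -35 + 7*(-3) = -35 - 21 = -56)
g(v) = v**2
M(m, r) = (-5 + m)*(3136 + r) (M(m, r) = (m - 5)*(r + (-56)**2) = (-5 + m)*(r + 3136) = (-5 + m)*(3136 + r))
(25*M(-4, 0 + 0*(-1)))*y = (25*(-15680 - 5*(0 + 0*(-1)) + 3136*(-4) - 4*(0 + 0*(-1))))*(-12) = (25*(-15680 - 5*(0 + 0) - 12544 - 4*(0 + 0)))*(-12) = (25*(-15680 - 5*0 - 12544 - 4*0))*(-12) = (25*(-15680 + 0 - 12544 + 0))*(-12) = (25*(-28224))*(-12) = -705600*(-12) = 8467200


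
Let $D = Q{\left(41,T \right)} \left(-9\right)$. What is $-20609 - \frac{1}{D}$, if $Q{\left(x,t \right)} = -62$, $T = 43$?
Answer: $- \frac{11499823}{558} \approx -20609.0$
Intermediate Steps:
$D = 558$ ($D = \left(-62\right) \left(-9\right) = 558$)
$-20609 - \frac{1}{D} = -20609 - \frac{1}{558} = - \frac{11499823}{558}$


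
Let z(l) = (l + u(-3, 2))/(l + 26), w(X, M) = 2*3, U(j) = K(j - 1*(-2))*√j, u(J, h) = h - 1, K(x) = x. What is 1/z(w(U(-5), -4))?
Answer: 32/7 ≈ 4.5714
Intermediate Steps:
u(J, h) = -1 + h
U(j) = √j*(2 + j) (U(j) = (j - 1*(-2))*√j = (j + 2)*√j = (2 + j)*√j = √j*(2 + j))
w(X, M) = 6
z(l) = (1 + l)/(26 + l) (z(l) = (l + (-1 + 2))/(l + 26) = (l + 1)/(26 + l) = (1 + l)/(26 + l))
1/z(w(U(-5), -4)) = 1/((1 + 6)/(26 + 6)) = 1/(7/32) = 32/7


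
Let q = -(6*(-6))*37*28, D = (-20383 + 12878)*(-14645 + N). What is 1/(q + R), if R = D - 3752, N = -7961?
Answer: 1/169691574 ≈ 5.8930e-9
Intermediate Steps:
D = 169658030 (D = (-20383 + 12878)*(-14645 - 7961) = -7505*(-22606) = 169658030)
q = 37296 (q = -(-36*37)*28 = -(-1332)*28 = -1*(-37296) = 37296)
R = 169654278 (R = 169658030 - 3752 = 169654278)
1/(q + R) = 1/(37296 + 169654278) = 1/169691574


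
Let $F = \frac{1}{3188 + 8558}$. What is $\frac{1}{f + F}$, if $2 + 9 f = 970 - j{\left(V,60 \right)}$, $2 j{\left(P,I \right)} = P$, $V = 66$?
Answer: $\frac{105714}{10982519} \approx 0.0096257$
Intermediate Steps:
$j{\left(P,I \right)} = \frac{P}{2}$
$F = \frac{1}{11746} \approx 8.5135 \cdot 10^{-5}$
$f = \frac{935}{9}$ ($f = - \frac{2}{9} + \frac{970 - \frac{1}{2} \cdot 66}{9} = - \frac{2}{9} + \frac{970 - 33}{9} = - \frac{2}{9} + \frac{1}{9} \cdot 937 = - \frac{2}{9} + \frac{937}{9} = \frac{935}{9} \approx 103.89$)
$\frac{1}{f + F} = \frac{1}{\frac{935}{9} + \frac{1}{11746}} = \frac{1}{\frac{10982519}{105714}} = \frac{105714}{10982519}$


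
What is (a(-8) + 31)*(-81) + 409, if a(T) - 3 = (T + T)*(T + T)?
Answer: -23081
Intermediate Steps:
a(T) = 3 + 4*T**2 (a(T) = 3 + (T + T)*(T + T) = 3 + (2*T)*(2*T) = 3 + 4*T**2)
(a(-8) + 31)*(-81) + 409 = ((3 + 4*(-8)**2) + 31)*(-81) + 409 = ((3 + 4*64) + 31)*(-81) + 409 = ((3 + 256) + 31)*(-81) + 409 = (259 + 31)*(-81) + 409 = 290*(-81) + 409 = -23490 + 409 = -23081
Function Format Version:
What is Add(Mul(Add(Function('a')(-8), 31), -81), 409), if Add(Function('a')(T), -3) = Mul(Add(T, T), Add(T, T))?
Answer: -23081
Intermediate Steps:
Function('a')(T) = Add(3, Mul(4, Pow(T, 2))) (Function('a')(T) = Add(3, Mul(Add(T, T), Add(T, T))) = Add(3, Mul(Mul(2, T), Mul(2, T))) = Add(3, Mul(4, Pow(T, 2))))
Add(Mul(Add(Function('a')(-8), 31), -81), 409) = Add(Mul(Add(Add(3, Mul(4, Pow(-8, 2))), 31), -81), 409) = Add(Mul(Add(Add(3, Mul(4, 64)), 31), -81), 409) = Add(Mul(Add(Add(3, 256), 31), -81), 409) = Add(Mul(Add(259, 31), -81), 409) = Add(Mul(290, -81), 409) = Add(-23490, 409) = -23081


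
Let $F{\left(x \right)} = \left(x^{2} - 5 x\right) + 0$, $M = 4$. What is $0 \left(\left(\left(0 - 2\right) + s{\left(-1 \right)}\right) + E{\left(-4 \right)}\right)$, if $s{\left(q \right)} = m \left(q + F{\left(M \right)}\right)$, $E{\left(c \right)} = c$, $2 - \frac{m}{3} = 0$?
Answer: $0$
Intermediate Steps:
$m = 6$ ($m = 6 - 0 = 6 + 0 = 6$)
$F{\left(x \right)} = x^{2} - 5 x$
$s{\left(q \right)} = -24 + 6 q$ ($s{\left(q \right)} = 6 \left(q + 4 \left(-5 + 4\right)\right) = 6 \left(q + 4 \left(-1\right)\right) = 6 \left(q - 4\right) = 6 \left(-4 + q\right) = -24 + 6 q$)
$0 \left(\left(\left(0 - 2\right) + s{\left(-1 \right)}\right) + E{\left(-4 \right)}\right) = 0 \left(\left(\left(0 - 2\right) + \left(-24 + 6 \left(-1\right)\right)\right) - 4\right) = 0 \left(\left(-2 - 30\right) - 4\right) = 0 \left(-32 - 4\right) = 0 \left(-36\right) = 0$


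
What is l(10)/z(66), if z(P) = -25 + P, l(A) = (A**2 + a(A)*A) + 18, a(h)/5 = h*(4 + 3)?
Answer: 3618/41 ≈ 88.244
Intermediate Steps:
a(h) = 35*h (a(h) = 5*(h*(4 + 3)) = 5*(h*7) = 5*(7*h) = 35*h)
l(A) = 18 + 36*A**2 (l(A) = (A**2 + (35*A)*A) + 18 = (A**2 + 35*A**2) + 18 = 36*A**2 + 18 = 18 + 36*A**2)
l(10)/z(66) = (18 + 36*10**2)/(-25 + 66) = (18 + 36*100)/41 = (18 + 3600)/41 = (1/41)*3618 = 3618/41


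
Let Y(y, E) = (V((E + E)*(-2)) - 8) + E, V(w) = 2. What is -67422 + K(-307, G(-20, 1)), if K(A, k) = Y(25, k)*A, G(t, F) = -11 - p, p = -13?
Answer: -66194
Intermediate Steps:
G(t, F) = 2 (G(t, F) = -11 - 1*(-13) = -11 + 13 = 2)
Y(y, E) = -6 + E (Y(y, E) = (2 - 8) + E = -6 + E)
K(A, k) = A*(-6 + k) (K(A, k) = (-6 + k)*A = A*(-6 + k))
-67422 + K(-307, G(-20, 1)) = -67422 - 307*(-6 + 2) = -67422 - 307*(-4) = -67422 + 1228 = -66194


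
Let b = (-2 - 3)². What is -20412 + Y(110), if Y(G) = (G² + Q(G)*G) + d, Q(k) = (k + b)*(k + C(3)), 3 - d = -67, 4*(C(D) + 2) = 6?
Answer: 1617833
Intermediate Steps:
C(D) = -½ (C(D) = -2 + (¼)*6 = -2 + 3/2 = -½)
d = 70 (d = 3 - 1*(-67) = 3 + 67 = 70)
b = 25 (b = (-5)² = 25)
Q(k) = (25 + k)*(-½ + k) (Q(k) = (k + 25)*(k - ½) = (25 + k)*(-½ + k))
Y(G) = 70 + G² + G*(-25/2 + G² + 49*G/2) (Y(G) = (G² + (-25/2 + G² + 49*G/2)*G) + 70 = (G² + G*(-25/2 + G² + 49*G/2)) + 70 = 70 + G² + G*(-25/2 + G² + 49*G/2))
-20412 + Y(110) = -20412 + (70 + 110³ - 25/2*110 + (51/2)*110²) = -20412 + (70 + 1331000 - 1375 + (51/2)*12100) = -20412 + (70 + 1331000 - 1375 + 308550) = -20412 + 1638245 = 1617833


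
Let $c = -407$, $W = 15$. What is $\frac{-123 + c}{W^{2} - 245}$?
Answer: $\frac{53}{2} \approx 26.5$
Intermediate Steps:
$\frac{-123 + c}{W^{2} - 245} = \frac{-123 - 407}{15^{2} - 245} = - \frac{530}{225 - 245} = - \frac{530}{-20} = \left(-530\right) \left(- \frac{1}{20}\right) = \frac{53}{2}$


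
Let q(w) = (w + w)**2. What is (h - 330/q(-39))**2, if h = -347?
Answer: 123842759569/1028196 ≈ 1.2045e+5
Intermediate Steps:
q(w) = 4*w**2 (q(w) = (2*w)**2 = 4*w**2)
(h - 330/q(-39))**2 = (-347 - 330/(4*(-39)**2))**2 = (-347 - 330/(4*1521))**2 = (-347 - 330/6084)**2 = (-347 - 330*1/6084)**2 = (-347 - 55/1014)**2 = (-351913/1014)**2 = 123842759569/1028196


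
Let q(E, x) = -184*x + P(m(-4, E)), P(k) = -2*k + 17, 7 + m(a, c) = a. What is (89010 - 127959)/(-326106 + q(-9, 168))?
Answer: 12983/118993 ≈ 0.10911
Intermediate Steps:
m(a, c) = -7 + a
P(k) = 17 - 2*k
q(E, x) = 39 - 184*x (q(E, x) = -184*x + (17 - 2*(-7 - 4)) = -184*x + (17 - 2*(-11)) = -184*x + (17 + 22) = -184*x + 39 = 39 - 184*x)
(89010 - 127959)/(-326106 + q(-9, 168)) = (89010 - 127959)/(-326106 + (39 - 184*168)) = -38949/(-326106 + (39 - 30912)) = -38949/(-326106 - 30873) = -38949/(-356979) = -38949*(-1/356979) = 12983/118993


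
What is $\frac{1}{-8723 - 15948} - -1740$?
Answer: $\frac{42927539}{24671} \approx 1740.0$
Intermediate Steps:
$\frac{1}{-8723 - 15948} - -1740 = \frac{1}{-24671} + 1740 = - \frac{1}{24671} + 1740 = \frac{42927539}{24671}$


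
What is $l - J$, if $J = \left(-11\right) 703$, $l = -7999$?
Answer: $-266$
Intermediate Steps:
$J = -7733$
$l - J = -7999 - -7733 = -7999 + 7733 = -266$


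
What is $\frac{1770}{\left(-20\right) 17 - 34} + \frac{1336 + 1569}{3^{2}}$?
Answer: $\frac{535270}{1683} \approx 318.04$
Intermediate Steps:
$\frac{1770}{\left(-20\right) 17 - 34} + \frac{1336 + 1569}{3^{2}} = \frac{1770}{-340 - 34} + \frac{2905}{9} = \frac{1770}{-374} + 2905 \cdot \frac{1}{9} = 1770 \left(- \frac{1}{374}\right) + \frac{2905}{9} = - \frac{885}{187} + \frac{2905}{9} = \frac{535270}{1683}$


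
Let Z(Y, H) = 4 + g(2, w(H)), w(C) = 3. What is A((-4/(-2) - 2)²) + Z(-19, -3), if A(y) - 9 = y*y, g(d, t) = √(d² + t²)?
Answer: 13 + √13 ≈ 16.606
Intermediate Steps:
Z(Y, H) = 4 + √13 (Z(Y, H) = 4 + √(2² + 3²) = 4 + √(4 + 9) = 4 + √13)
A(y) = 9 + y² (A(y) = 9 + y*y = 9 + y²)
A((-4/(-2) - 2)²) + Z(-19, -3) = (9 + ((-4/(-2) - 2)²)²) + (4 + √13) = (9 + ((-4*(-½) - 2)²)²) + (4 + √13) = (9 + ((2 - 2)²)²) + (4 + √13) = (9 + (0²)²) + (4 + √13) = (9 + 0²) + (4 + √13) = (9 + 0) + (4 + √13) = 9 + (4 + √13) = 13 + √13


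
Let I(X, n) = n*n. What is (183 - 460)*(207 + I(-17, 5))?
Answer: -64264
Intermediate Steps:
I(X, n) = n**2
(183 - 460)*(207 + I(-17, 5)) = (183 - 460)*(207 + 5**2) = -277*(207 + 25) = -277*232 = -64264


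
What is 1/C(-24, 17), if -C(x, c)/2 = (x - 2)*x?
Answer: -1/1248 ≈ -0.00080128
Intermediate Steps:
C(x, c) = -2*x*(-2 + x) (C(x, c) = -2*(x - 2)*x = -2*(-2 + x)*x = -2*x*(-2 + x))
1/C(-24, 17) = 1/(2*(-24)*(2 - 1*(-24))) = 1/(2*(-24)*(2 + 24)) = 1/(2*(-24)*26) = 1/(-1248) = -1/1248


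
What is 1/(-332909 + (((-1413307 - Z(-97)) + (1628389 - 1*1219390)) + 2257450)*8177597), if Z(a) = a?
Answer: 1/7526087847010 ≈ 1.3287e-13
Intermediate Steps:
1/(-332909 + (((-1413307 - Z(-97)) + (1628389 - 1*1219390)) + 2257450)*8177597) = 1/((-332909 + (((-1413307 - 1*(-97)) + (1628389 - 1*1219390)) + 2257450))*8177597) = (1/8177597)/(-332909 + (((-1413307 + 97) + (1628389 - 1219390)) + 2257450)) = (1/8177597)/(-332909 + ((-1413210 + 408999) + 2257450)) = (1/8177597)/(-332909 + (-1004211 + 2257450)) = (1/8177597)/(-332909 + 1253239) = (1/8177597)/920330 = (1/920330)*(1/8177597) = 1/7526087847010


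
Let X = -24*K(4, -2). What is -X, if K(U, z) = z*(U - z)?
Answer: -288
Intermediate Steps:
X = 288 (X = -(-48)*(4 - 1*(-2)) = -(-48)*(4 + 2) = -(-48)*6 = -24*(-12) = 288)
-X = -1*288 = -288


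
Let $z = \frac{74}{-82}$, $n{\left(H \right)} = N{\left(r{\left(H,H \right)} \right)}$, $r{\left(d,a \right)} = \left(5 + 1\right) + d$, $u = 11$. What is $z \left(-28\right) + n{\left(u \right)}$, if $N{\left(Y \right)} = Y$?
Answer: $\frac{1733}{41} \approx 42.268$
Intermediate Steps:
$r{\left(d,a \right)} = 6 + d$
$n{\left(H \right)} = 6 + H$
$z = - \frac{37}{41}$ ($z = 74 \left(- \frac{1}{82}\right) = - \frac{37}{41} \approx -0.90244$)
$z \left(-28\right) + n{\left(u \right)} = \left(- \frac{37}{41}\right) \left(-28\right) + \left(6 + 11\right) = \frac{1036}{41} + 17 = \frac{1733}{41}$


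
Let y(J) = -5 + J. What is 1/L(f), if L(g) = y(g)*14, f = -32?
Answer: -1/518 ≈ -0.0019305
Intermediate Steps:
L(g) = -70 + 14*g (L(g) = (-5 + g)*14 = -70 + 14*g)
1/L(f) = 1/(-70 + 14*(-32)) = 1/(-70 - 448) = 1/(-518) = -1/518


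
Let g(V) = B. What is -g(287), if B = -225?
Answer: 225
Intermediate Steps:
g(V) = -225
-g(287) = -1*(-225) = 225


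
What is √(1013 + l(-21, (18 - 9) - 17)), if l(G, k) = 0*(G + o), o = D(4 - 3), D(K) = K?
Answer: √1013 ≈ 31.828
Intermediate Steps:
o = 1 (o = 4 - 3 = 1)
l(G, k) = 0 (l(G, k) = 0*(G + 1) = 0*(1 + G) = 0)
√(1013 + l(-21, (18 - 9) - 17)) = √(1013 + 0) = √1013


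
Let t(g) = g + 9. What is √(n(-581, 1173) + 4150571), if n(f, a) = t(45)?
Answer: 25*√6641 ≈ 2037.3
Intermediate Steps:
t(g) = 9 + g
n(f, a) = 54 (n(f, a) = 9 + 45 = 54)
√(n(-581, 1173) + 4150571) = √(54 + 4150571) = √4150625 = 25*√6641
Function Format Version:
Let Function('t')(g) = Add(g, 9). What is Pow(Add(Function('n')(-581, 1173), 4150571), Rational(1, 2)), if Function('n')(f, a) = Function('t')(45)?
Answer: Mul(25, Pow(6641, Rational(1, 2))) ≈ 2037.3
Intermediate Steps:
Function('t')(g) = Add(9, g)
Function('n')(f, a) = 54 (Function('n')(f, a) = Add(9, 45) = 54)
Pow(Add(Function('n')(-581, 1173), 4150571), Rational(1, 2)) = Pow(Add(54, 4150571), Rational(1, 2)) = Pow(4150625, Rational(1, 2)) = Mul(25, Pow(6641, Rational(1, 2)))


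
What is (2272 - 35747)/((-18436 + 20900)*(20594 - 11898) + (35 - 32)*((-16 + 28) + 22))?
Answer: -33475/21427046 ≈ -0.0015623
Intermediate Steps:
(2272 - 35747)/((-18436 + 20900)*(20594 - 11898) + (35 - 32)*((-16 + 28) + 22)) = -33475/(2464*8696 + 3*(12 + 22)) = -33475/(21426944 + 3*34) = -33475/(21426944 + 102) = -33475/21427046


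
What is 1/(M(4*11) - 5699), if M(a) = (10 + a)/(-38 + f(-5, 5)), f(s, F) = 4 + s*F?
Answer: -59/336295 ≈ -0.00017544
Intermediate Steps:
f(s, F) = 4 + F*s
M(a) = -10/59 - a/59 (M(a) = (10 + a)/(-38 + (4 + 5*(-5))) = (10 + a)/(-38 + (4 - 25)) = (10 + a)/(-38 - 21) = (10 + a)/(-59) = (10 + a)*(-1/59) = -10/59 - a/59)
1/(M(4*11) - 5699) = 1/((-10/59 - 4*11/59) - 5699) = 1/((-10/59 - 1/59*44) - 5699) = 1/((-10/59 - 44/59) - 5699) = 1/(-54/59 - 5699) = 1/(-336295/59) = -59/336295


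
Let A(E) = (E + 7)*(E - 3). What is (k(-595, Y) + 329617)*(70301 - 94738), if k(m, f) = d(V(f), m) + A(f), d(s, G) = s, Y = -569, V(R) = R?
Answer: -15896561744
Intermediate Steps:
A(E) = (-3 + E)*(7 + E) (A(E) = (7 + E)*(-3 + E) = (-3 + E)*(7 + E))
k(m, f) = -21 + f² + 5*f (k(m, f) = f + (-21 + f² + 4*f) = -21 + f² + 5*f)
(k(-595, Y) + 329617)*(70301 - 94738) = ((-21 + (-569)² + 5*(-569)) + 329617)*(70301 - 94738) = ((-21 + 323761 - 2845) + 329617)*(-24437) = (320895 + 329617)*(-24437) = 650512*(-24437) = -15896561744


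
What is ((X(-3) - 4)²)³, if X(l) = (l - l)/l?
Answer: 4096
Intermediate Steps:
X(l) = 0 (X(l) = 0/l = 0)
((X(-3) - 4)²)³ = ((0 - 4)²)³ = ((-4)²)³ = 16³ = 4096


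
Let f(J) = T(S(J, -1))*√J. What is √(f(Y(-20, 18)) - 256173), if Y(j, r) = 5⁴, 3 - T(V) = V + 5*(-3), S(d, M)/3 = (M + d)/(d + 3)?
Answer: I*√6305153127/157 ≈ 505.76*I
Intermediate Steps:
S(d, M) = 3*(M + d)/(3 + d) (S(d, M) = 3*((M + d)/(d + 3)) = 3*((M + d)/(3 + d)) = 3*(M + d)/(3 + d))
T(V) = 18 - V (T(V) = 3 - (V + 5*(-3)) = 3 - (V - 15) = 3 - (-15 + V) = 3 + (15 - V) = 18 - V)
Y(j, r) = 625
f(J) = √J*(18 - 3*(-1 + J)/(3 + J)) (f(J) = (18 - 3*(-1 + J)/(3 + J))*√J = √J*(18 - 3*(-1 + J)/(3 + J)))
√(f(Y(-20, 18)) - 256173) = √(√625*(57 + 15*625)/(3 + 625) - 256173) = √(25*(57 + 9375)/628 - 256173) = √(25*(1/628)*9432 - 256173) = √(58950/157 - 256173) = √(-40160211/157) = I*√6305153127/157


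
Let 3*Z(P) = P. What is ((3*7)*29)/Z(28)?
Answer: 261/4 ≈ 65.250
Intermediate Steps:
Z(P) = P/3
((3*7)*29)/Z(28) = ((3*7)*29)/(((⅓)*28)) = (21*29)/(28/3) = 609*(3/28) = 261/4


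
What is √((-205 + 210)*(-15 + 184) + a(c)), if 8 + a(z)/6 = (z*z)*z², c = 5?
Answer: √4547 ≈ 67.431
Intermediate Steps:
a(z) = -48 + 6*z⁴ (a(z) = -48 + 6*((z*z)*z²) = -48 + 6*(z²*z²) = -48 + 6*z⁴)
√((-205 + 210)*(-15 + 184) + a(c)) = √((-205 + 210)*(-15 + 184) + (-48 + 6*5⁴)) = √(5*169 + (-48 + 6*625)) = √(845 + (-48 + 3750)) = √(845 + 3702) = √4547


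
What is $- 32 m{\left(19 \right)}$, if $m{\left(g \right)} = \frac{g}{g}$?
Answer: $-32$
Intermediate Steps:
$m{\left(g \right)} = 1$
$- 32 m{\left(19 \right)} = \left(-32\right) 1 = -32$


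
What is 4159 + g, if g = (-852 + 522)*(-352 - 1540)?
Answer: 628519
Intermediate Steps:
g = 624360 (g = -330*(-1892) = 624360)
4159 + g = 4159 + 624360 = 628519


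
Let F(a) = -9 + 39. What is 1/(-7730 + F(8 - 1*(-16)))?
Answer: -1/7700 ≈ -0.00012987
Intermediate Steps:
F(a) = 30
1/(-7730 + F(8 - 1*(-16))) = 1/(-7730 + 30) = 1/(-7700) = -1/7700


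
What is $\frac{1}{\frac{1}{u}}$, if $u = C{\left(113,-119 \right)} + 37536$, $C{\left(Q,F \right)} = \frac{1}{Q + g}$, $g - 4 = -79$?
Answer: $\frac{1426369}{38} \approx 37536.0$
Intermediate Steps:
$g = -75$ ($g = 4 - 79 = -75$)
$C{\left(Q,F \right)} = \frac{1}{-75 + Q}$ ($C{\left(Q,F \right)} = \frac{1}{Q - 75} = \frac{1}{-75 + Q}$)
$u = \frac{1426369}{38}$ ($u = \frac{1}{-75 + 113} + 37536 = \frac{1}{38} + 37536 = \frac{1426369}{38} \approx 37536.0$)
$\frac{1}{\frac{1}{u}} = \frac{1}{\frac{1}{\frac{1426369}{38}}} = \frac{1}{\frac{38}{1426369}} = \frac{1426369}{38}$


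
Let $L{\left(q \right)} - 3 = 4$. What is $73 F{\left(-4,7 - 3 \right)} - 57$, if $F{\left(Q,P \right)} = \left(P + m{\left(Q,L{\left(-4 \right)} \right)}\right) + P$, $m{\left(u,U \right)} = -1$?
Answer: $454$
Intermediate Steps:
$L{\left(q \right)} = 7$ ($L{\left(q \right)} = 3 + 4 = 7$)
$F{\left(Q,P \right)} = -1 + 2 P$ ($F{\left(Q,P \right)} = \left(P - 1\right) + P = \left(-1 + P\right) + P = -1 + 2 P$)
$73 F{\left(-4,7 - 3 \right)} - 57 = 73 \left(-1 + 2 \left(7 - 3\right)\right) - 57 = 73 \left(-1 + 2 \cdot 4\right) - 57 = 73 \left(-1 + 8\right) - 57 = 73 \cdot 7 - 57 = 511 - 57 = 454$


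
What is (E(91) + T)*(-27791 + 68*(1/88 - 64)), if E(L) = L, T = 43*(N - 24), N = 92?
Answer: -2131993935/22 ≈ -9.6909e+7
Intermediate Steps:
T = 2924 (T = 43*(92 - 24) = 43*68 = 2924)
(E(91) + T)*(-27791 + 68*(1/88 - 64)) = (91 + 2924)*(-27791 + 68*(1/88 - 64)) = 3015*(-27791 + 68*(1/88 - 64)) = 3015*(-27791 + 68*(-5631/88)) = 3015*(-27791 - 95727/22) = 3015*(-707129/22) = -2131993935/22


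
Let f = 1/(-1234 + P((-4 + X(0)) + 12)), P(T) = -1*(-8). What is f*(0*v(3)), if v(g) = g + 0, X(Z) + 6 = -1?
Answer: 0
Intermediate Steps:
X(Z) = -7 (X(Z) = -6 - 1 = -7)
v(g) = g
P(T) = 8
f = -1/1226 (f = 1/(-1234 + 8) = 1/(-1226) = -1/1226 ≈ -0.00081566)
f*(0*v(3)) = -0*3 = -1/1226*0 = 0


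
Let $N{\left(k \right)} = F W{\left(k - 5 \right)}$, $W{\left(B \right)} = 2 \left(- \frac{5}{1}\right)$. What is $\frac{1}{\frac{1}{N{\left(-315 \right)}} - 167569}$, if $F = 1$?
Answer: $- \frac{10}{1675691} \approx -5.9677 \cdot 10^{-6}$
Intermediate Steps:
$W{\left(B \right)} = -10$ ($W{\left(B \right)} = 2 \left(\left(-5\right) 1\right) = 2 \left(-5\right) = -10$)
$N{\left(k \right)} = -10$ ($N{\left(k \right)} = 1 \left(-10\right) = -10$)
$\frac{1}{\frac{1}{N{\left(-315 \right)}} - 167569} = \frac{1}{\frac{1}{-10} - 167569} = \frac{1}{- \frac{1}{10} - 167569} = \frac{1}{- \frac{1675691}{10}} = - \frac{10}{1675691}$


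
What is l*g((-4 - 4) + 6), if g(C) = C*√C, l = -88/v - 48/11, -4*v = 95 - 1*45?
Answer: -1472*I*√2/275 ≈ -7.5699*I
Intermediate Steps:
v = -25/2 (v = -(95 - 1*45)/4 = -(95 - 45)/4 = -¼*50 = -25/2 ≈ -12.500)
l = 736/275 (l = -88/(-25/2) - 48/11 = -88*(-2/25) - 48*1/11 = 176/25 - 48/11 = 736/275 ≈ 2.6764)
g(C) = C^(3/2)
l*g((-4 - 4) + 6) = 736*((-4 - 4) + 6)^(3/2)/275 = 736*(-8 + 6)^(3/2)/275 = 736*(-2)^(3/2)/275 = 736*(-2*I*√2)/275 = -1472*I*√2/275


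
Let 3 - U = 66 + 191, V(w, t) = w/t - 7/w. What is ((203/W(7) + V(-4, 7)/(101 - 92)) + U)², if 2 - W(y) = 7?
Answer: 15296000329/176400 ≈ 86712.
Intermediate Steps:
W(y) = -5 (W(y) = 2 - 1*7 = 2 - 7 = -5)
V(w, t) = -7/w + w/t
U = -254 (U = 3 - (66 + 191) = 3 - 1*257 = 3 - 257 = -254)
((203/W(7) + V(-4, 7)/(101 - 92)) + U)² = ((203/(-5) + (-7/(-4) - 4/7)/(101 - 92)) - 254)² = ((203*(-⅕) + (-7*(-¼) - 4*⅐)/9) - 254)² = ((-203/5 + (7/4 - 4/7)*(⅑)) - 254)² = ((-203/5 + (33/28)*(⅑)) - 254)² = ((-203/5 + 11/84) - 254)² = (-16997/420 - 254)² = (-123677/420)² = 15296000329/176400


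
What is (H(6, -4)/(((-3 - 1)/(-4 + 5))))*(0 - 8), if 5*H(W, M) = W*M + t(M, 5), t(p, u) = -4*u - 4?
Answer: -96/5 ≈ -19.200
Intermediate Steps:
t(p, u) = -4 - 4*u
H(W, M) = -24/5 + M*W/5 (H(W, M) = (W*M + (-4 - 4*5))/5 = (M*W + (-4 - 20))/5 = (M*W - 24)/5 = (-24 + M*W)/5 = -24/5 + M*W/5)
(H(6, -4)/(((-3 - 1)/(-4 + 5))))*(0 - 8) = ((-24/5 + (⅕)*(-4)*6)/(((-3 - 1)/(-4 + 5))))*(0 - 8) = ((-24/5 - 24/5)/((-4/1)))*(-8) = -48/(5*((-4*1)))*(-8) = -48/5/(-4)*(-8) = -48/5*(-¼)*(-8) = (12/5)*(-8) = -96/5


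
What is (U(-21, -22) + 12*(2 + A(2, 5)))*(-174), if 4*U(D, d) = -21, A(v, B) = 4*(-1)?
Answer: 10179/2 ≈ 5089.5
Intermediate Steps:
A(v, B) = -4
U(D, d) = -21/4 (U(D, d) = (¼)*(-21) = -21/4)
(U(-21, -22) + 12*(2 + A(2, 5)))*(-174) = (-21/4 + 12*(2 - 4))*(-174) = (-21/4 + 12*(-2))*(-174) = (-21/4 - 24)*(-174) = -117/4*(-174) = 10179/2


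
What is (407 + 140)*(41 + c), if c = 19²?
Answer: 219894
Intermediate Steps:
c = 361
(407 + 140)*(41 + c) = (407 + 140)*(41 + 361) = 547*402 = 219894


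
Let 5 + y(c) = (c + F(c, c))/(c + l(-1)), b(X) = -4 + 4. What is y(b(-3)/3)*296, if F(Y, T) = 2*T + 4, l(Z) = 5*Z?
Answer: -8584/5 ≈ -1716.8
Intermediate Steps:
b(X) = 0
F(Y, T) = 4 + 2*T
y(c) = -5 + (4 + 3*c)/(-5 + c) (y(c) = -5 + (c + (4 + 2*c))/(c + 5*(-1)) = -5 + (4 + 3*c)/(c - 5) = -5 + (4 + 3*c)/(-5 + c))
y(b(-3)/3)*296 = ((29 - 0/3)/(-5 + 0/3))*296 = ((29 - 0/3)/(-5 + 0*(1/3)))*296 = ((29 - 2*0)/(-5 + 0))*296 = ((29 + 0)/(-5))*296 = -1/5*29*296 = -29/5*296 = -8584/5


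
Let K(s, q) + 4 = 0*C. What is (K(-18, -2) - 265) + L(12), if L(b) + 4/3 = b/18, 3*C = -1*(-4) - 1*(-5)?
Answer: -809/3 ≈ -269.67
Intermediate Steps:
C = 3 (C = (-1*(-4) - 1*(-5))/3 = (4 + 5)/3 = (⅓)*9 = 3)
K(s, q) = -4 (K(s, q) = -4 + 0*3 = -4 + 0 = -4)
L(b) = -4/3 + b/18
(K(-18, -2) - 265) + L(12) = (-4 - 265) + (-4/3 + (1/18)*12) = -269 + (-4/3 + ⅔) = -269 - ⅔ = -809/3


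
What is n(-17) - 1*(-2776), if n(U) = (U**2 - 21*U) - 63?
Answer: 3359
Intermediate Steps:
n(U) = -63 + U**2 - 21*U
n(-17) - 1*(-2776) = (-63 + (-17)**2 - 21*(-17)) - 1*(-2776) = (-63 + 289 + 357) + 2776 = 583 + 2776 = 3359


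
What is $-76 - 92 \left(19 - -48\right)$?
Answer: $-6240$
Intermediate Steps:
$-76 - 92 \left(19 - -48\right) = -76 - 92 \left(19 + 48\right) = -76 - 6164 = -6240$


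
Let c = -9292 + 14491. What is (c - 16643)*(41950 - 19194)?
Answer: -260419664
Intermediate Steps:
c = 5199
(c - 16643)*(41950 - 19194) = (5199 - 16643)*(41950 - 19194) = -11444*22756 = -260419664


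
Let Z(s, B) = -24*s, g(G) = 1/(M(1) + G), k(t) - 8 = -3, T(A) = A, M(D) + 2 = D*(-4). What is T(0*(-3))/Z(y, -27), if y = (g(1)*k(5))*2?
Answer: 0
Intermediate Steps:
M(D) = -2 - 4*D (M(D) = -2 + D*(-4) = -2 - 4*D)
k(t) = 5 (k(t) = 8 - 3 = 5)
g(G) = 1/(-6 + G) (g(G) = 1/((-2 - 4*1) + G) = 1/((-2 - 4) + G) = 1/(-6 + G))
y = -2 (y = (5/(-6 + 1))*2 = (5/(-5))*2 = -⅕*5*2 = -1*2 = -2)
T(0*(-3))/Z(y, -27) = (0*(-3))/((-24*(-2))) = 0/48 = 0*(1/48) = 0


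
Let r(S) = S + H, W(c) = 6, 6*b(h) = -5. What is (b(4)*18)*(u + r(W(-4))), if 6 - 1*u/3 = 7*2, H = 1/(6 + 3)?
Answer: 805/3 ≈ 268.33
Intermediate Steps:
b(h) = -5/6 (b(h) = (1/6)*(-5) = -5/6)
H = 1/9 ≈ 0.11111
u = -24 (u = 18 - 21*2 = 18 - 3*14 = 18 - 42 = -24)
r(S) = 1/9 + S (r(S) = S + 1/9 = 1/9 + S)
(b(4)*18)*(u + r(W(-4))) = (-5/6*18)*(-24 + (1/9 + 6)) = -15*(-24 + 55/9) = -15*(-161/9) = 805/3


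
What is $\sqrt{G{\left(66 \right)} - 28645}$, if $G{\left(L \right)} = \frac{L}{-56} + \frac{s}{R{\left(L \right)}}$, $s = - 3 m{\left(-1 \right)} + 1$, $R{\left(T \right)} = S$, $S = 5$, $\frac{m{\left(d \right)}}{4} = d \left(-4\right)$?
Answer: $\frac{i \sqrt{140412335}}{70} \approx 169.28 i$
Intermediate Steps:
$m{\left(d \right)} = - 16 d$ ($m{\left(d \right)} = 4 d \left(-4\right) = 4 \left(- 4 d\right) = - 16 d$)
$R{\left(T \right)} = 5$
$s = -47$ ($s = - 3 \left(\left(-16\right) \left(-1\right)\right) + 1 = \left(-3\right) 16 + 1 = -48 + 1 = -47$)
$G{\left(L \right)} = - \frac{47}{5} - \frac{L}{56}$ ($G{\left(L \right)} = \frac{L}{-56} - \frac{47}{5} = L \left(- \frac{1}{56}\right) - \frac{47}{5} = - \frac{L}{56} - \frac{47}{5} = - \frac{47}{5} - \frac{L}{56}$)
$\sqrt{G{\left(66 \right)} - 28645} = \sqrt{\left(- \frac{47}{5} - \frac{33}{28}\right) - 28645} = \sqrt{- \frac{1481}{140} - 28645} = \sqrt{- \frac{4011781}{140}} = \frac{i \sqrt{140412335}}{70}$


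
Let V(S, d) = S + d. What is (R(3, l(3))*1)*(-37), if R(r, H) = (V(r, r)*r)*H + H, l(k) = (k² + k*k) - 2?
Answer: -11248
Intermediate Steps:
l(k) = -2 + 2*k² (l(k) = (k² + k²) - 2 = 2*k² - 2 = -2 + 2*k²)
R(r, H) = H + 2*H*r² (R(r, H) = ((r + r)*r)*H + H = ((2*r)*r)*H + H = (2*r²)*H + H = 2*H*r² + H = H + 2*H*r²)
(R(3, l(3))*1)*(-37) = (((-2 + 2*3²)*(1 + 2*3²))*1)*(-37) = (((-2 + 2*9)*(1 + 2*9))*1)*(-37) = (((-2 + 18)*(1 + 18))*1)*(-37) = ((16*19)*1)*(-37) = (304*1)*(-37) = 304*(-37) = -11248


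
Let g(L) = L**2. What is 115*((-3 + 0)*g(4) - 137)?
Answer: -21275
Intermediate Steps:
115*((-3 + 0)*g(4) - 137) = 115*((-3 + 0)*4**2 - 137) = 115*(-3*16 - 137) = 115*(-48 - 137) = 115*(-185) = -21275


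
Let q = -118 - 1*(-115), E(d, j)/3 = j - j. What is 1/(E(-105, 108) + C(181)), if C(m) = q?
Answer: -⅓ ≈ -0.33333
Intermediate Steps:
E(d, j) = 0 (E(d, j) = 3*(j - j) = 3*0 = 0)
q = -3 (q = -118 + 115 = -3)
C(m) = -3
1/(E(-105, 108) + C(181)) = 1/(0 - 3) = 1/(-3) = -⅓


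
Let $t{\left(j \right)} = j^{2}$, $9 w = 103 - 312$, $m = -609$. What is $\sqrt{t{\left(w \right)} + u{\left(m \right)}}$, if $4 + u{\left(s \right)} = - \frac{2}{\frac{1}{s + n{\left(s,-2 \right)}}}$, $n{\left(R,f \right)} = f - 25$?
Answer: $\frac{\sqrt{146389}}{9} \approx 42.512$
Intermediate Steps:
$n{\left(R,f \right)} = -25 + f$
$w = - \frac{209}{9}$ ($w = \frac{103 - 312}{9} = \frac{1}{9} \left(-209\right) = - \frac{209}{9} \approx -23.222$)
$u{\left(s \right)} = 50 - 2 s$ ($u{\left(s \right)} = -4 - \frac{2}{\frac{1}{s - 27}} = -4 - \frac{2}{\frac{1}{-27 + s}} = -4 - 2 \left(-27 + s\right) = -4 - \left(-54 + 2 s\right) = 50 - 2 s$)
$\sqrt{t{\left(w \right)} + u{\left(m \right)}} = \sqrt{\left(- \frac{209}{9}\right)^{2} + \left(50 - -1218\right)} = \sqrt{\frac{43681}{81} + \left(50 + 1218\right)} = \sqrt{\frac{43681}{81} + 1268} = \sqrt{\frac{146389}{81}} = \frac{\sqrt{146389}}{9}$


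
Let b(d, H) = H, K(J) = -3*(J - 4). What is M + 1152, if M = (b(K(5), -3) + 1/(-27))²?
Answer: 846532/729 ≈ 1161.2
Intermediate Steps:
K(J) = 12 - 3*J (K(J) = -3*(-4 + J) = 12 - 3*J)
M = 6724/729 (M = (-3 + 1/(-27))² = (-3 - 1/27)² = (-82/27)² = 6724/729 ≈ 9.2236)
M + 1152 = 6724/729 + 1152 = 846532/729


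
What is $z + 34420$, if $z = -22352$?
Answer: $12068$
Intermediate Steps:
$z + 34420 = -22352 + 34420 = 12068$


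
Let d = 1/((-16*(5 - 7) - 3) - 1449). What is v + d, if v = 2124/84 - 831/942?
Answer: 38082591/1560580 ≈ 24.403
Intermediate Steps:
v = 53639/2198 (v = 2124*(1/84) - 831*1/942 = 177/7 - 277/314 = 53639/2198 ≈ 24.404)
d = -1/1420 (d = 1/((-16*(-2) - 3) - 1449) = 1/((32 - 3) - 1449) = 1/(29 - 1449) = 1/(-1420) = -1/1420 ≈ -0.00070423)
v + d = 53639/2198 - 1/1420 = 38082591/1560580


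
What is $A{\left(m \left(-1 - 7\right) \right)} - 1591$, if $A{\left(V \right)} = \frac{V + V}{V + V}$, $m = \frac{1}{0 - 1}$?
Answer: $-1590$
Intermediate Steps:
$m = -1$ ($m = \frac{1}{-1} = -1$)
$A{\left(V \right)} = 1$ ($A{\left(V \right)} = \frac{2 V}{2 V} = 2 V \frac{1}{2 V} = 1$)
$A{\left(m \left(-1 - 7\right) \right)} - 1591 = 1 - 1591 = -1590$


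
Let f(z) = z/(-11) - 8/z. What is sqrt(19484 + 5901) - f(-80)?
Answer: -811/110 + sqrt(25385) ≈ 151.95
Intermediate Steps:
f(z) = -8/z - z/11 (f(z) = z*(-1/11) - 8/z = -z/11 - 8/z = -8/z - z/11)
sqrt(19484 + 5901) - f(-80) = sqrt(19484 + 5901) - (-8/(-80) - 1/11*(-80)) = sqrt(25385) - (-8*(-1/80) + 80/11) = sqrt(25385) - (1/10 + 80/11) = sqrt(25385) - 1*811/110 = sqrt(25385) - 811/110 = -811/110 + sqrt(25385)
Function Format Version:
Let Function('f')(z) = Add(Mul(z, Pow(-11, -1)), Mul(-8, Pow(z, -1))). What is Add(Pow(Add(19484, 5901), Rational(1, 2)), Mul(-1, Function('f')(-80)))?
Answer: Add(Rational(-811, 110), Pow(25385, Rational(1, 2))) ≈ 151.95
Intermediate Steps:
Function('f')(z) = Add(Mul(-8, Pow(z, -1)), Mul(Rational(-1, 11), z)) (Function('f')(z) = Add(Mul(z, Rational(-1, 11)), Mul(-8, Pow(z, -1))) = Add(Mul(Rational(-1, 11), z), Mul(-8, Pow(z, -1))) = Add(Mul(-8, Pow(z, -1)), Mul(Rational(-1, 11), z)))
Add(Pow(Add(19484, 5901), Rational(1, 2)), Mul(-1, Function('f')(-80))) = Add(Pow(Add(19484, 5901), Rational(1, 2)), Mul(-1, Add(Mul(-8, Pow(-80, -1)), Mul(Rational(-1, 11), -80)))) = Add(Pow(25385, Rational(1, 2)), Mul(-1, Add(Mul(-8, Rational(-1, 80)), Rational(80, 11)))) = Add(Pow(25385, Rational(1, 2)), Mul(-1, Add(Rational(1, 10), Rational(80, 11)))) = Add(Pow(25385, Rational(1, 2)), Mul(-1, Rational(811, 110))) = Add(Pow(25385, Rational(1, 2)), Rational(-811, 110)) = Add(Rational(-811, 110), Pow(25385, Rational(1, 2)))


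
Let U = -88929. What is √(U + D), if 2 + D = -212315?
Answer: I*√301246 ≈ 548.86*I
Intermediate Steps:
D = -212317 (D = -2 - 212315 = -212317)
√(U + D) = √(-88929 - 212317) = √(-301246) = I*√301246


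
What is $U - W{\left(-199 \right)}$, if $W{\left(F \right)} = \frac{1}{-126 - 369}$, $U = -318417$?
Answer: $- \frac{157616414}{495} \approx -3.1842 \cdot 10^{5}$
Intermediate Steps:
$W{\left(F \right)} = - \frac{1}{495}$ ($W{\left(F \right)} = \frac{1}{-495} = - \frac{1}{495}$)
$U - W{\left(-199 \right)} = -318417 - - \frac{1}{495} = -318417 + \frac{1}{495} = - \frac{157616414}{495}$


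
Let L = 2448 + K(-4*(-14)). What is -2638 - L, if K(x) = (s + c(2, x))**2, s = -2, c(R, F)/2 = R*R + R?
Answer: -5186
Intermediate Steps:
c(R, F) = 2*R + 2*R**2 (c(R, F) = 2*(R*R + R) = 2*(R**2 + R) = 2*(R + R**2) = 2*R + 2*R**2)
K(x) = 100 (K(x) = (-2 + 2*2*(1 + 2))**2 = (-2 + 2*2*3)**2 = (-2 + 12)**2 = 10**2 = 100)
L = 2548 (L = 2448 + 100 = 2548)
-2638 - L = -2638 - 1*2548 = -2638 - 2548 = -5186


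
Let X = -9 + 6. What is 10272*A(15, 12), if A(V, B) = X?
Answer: -30816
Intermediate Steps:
X = -3
A(V, B) = -3
10272*A(15, 12) = 10272*(-3) = -30816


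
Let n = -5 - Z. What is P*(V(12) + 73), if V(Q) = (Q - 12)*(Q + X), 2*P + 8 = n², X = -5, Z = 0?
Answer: 1241/2 ≈ 620.50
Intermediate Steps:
n = -5 (n = -5 - 1*0 = -5 + 0 = -5)
P = 17/2 (P = -4 + (½)*(-5)² = -4 + (½)*25 = -4 + 25/2 = 17/2 ≈ 8.5000)
V(Q) = (-12 + Q)*(-5 + Q) (V(Q) = (Q - 12)*(Q - 5) = (-12 + Q)*(-5 + Q))
P*(V(12) + 73) = 17*((60 + 12² - 17*12) + 73)/2 = 17*((60 + 144 - 204) + 73)/2 = 17*(0 + 73)/2 = (17/2)*73 = 1241/2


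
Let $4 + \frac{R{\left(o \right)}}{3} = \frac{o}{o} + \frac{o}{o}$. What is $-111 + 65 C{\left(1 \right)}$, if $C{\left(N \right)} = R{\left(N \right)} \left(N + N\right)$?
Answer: $-891$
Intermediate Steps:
$R{\left(o \right)} = -6$ ($R{\left(o \right)} = -12 + 3 \left(\frac{o}{o} + \frac{o}{o}\right) = -12 + 3 \left(1 + 1\right) = -12 + 3 \cdot 2 = -12 + 6 = -6$)
$C{\left(N \right)} = - 12 N$ ($C{\left(N \right)} = - 6 \left(N + N\right) = - 6 \cdot 2 N = - 12 N$)
$-111 + 65 C{\left(1 \right)} = -111 + 65 \left(\left(-12\right) 1\right) = -111 + 65 \left(-12\right) = -111 - 780 = -891$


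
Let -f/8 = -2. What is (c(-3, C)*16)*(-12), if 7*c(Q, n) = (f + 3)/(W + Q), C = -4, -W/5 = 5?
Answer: 912/49 ≈ 18.612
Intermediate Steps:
W = -25 (W = -5*5 = -25)
f = 16 (f = -8*(-2) = 16)
c(Q, n) = 19/(7*(-25 + Q)) (c(Q, n) = ((16 + 3)/(-25 + Q))/7 = (19/(-25 + Q))/7 = 19/(7*(-25 + Q)))
(c(-3, C)*16)*(-12) = ((19/(7*(-25 - 3)))*16)*(-12) = (((19/7)/(-28))*16)*(-12) = (((19/7)*(-1/28))*16)*(-12) = -19/196*16*(-12) = -76/49*(-12) = 912/49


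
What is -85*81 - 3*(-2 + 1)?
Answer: -6882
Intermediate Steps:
-85*81 - 3*(-2 + 1) = -6885 - 3*(-1) = -6885 + 3 = -6882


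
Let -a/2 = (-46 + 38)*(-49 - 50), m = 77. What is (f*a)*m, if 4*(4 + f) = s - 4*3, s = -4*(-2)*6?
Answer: -609840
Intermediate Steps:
s = 48 (s = 8*6 = 48)
a = -1584 (a = -2*(-46 + 38)*(-49 - 50) = -(-16)*(-99) = -2*792 = -1584)
f = 5 (f = -4 + (48 - 4*3)/4 = -4 + (48 - 12)/4 = -4 + (¼)*36 = -4 + 9 = 5)
(f*a)*m = (5*(-1584))*77 = -7920*77 = -609840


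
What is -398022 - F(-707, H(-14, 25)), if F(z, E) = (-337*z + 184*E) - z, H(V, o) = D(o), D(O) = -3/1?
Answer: -636436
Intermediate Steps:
D(O) = -3 (D(O) = -3*1 = -3)
H(V, o) = -3
F(z, E) = -338*z + 184*E
-398022 - F(-707, H(-14, 25)) = -398022 - (-338*(-707) + 184*(-3)) = -398022 - (238966 - 552) = -398022 - 1*238414 = -398022 - 238414 = -636436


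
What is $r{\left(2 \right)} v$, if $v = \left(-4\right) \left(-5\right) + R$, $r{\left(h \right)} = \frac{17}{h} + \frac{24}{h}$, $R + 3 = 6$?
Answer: $\frac{943}{2} \approx 471.5$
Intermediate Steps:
$R = 3$ ($R = -3 + 6 = 3$)
$r{\left(h \right)} = \frac{41}{h}$
$v = 23$ ($v = \left(-4\right) \left(-5\right) + 3 = 20 + 3 = 23$)
$r{\left(2 \right)} v = \frac{41}{2} \cdot 23 = \frac{943}{2}$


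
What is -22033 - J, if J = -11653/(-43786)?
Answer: -964748591/43786 ≈ -22033.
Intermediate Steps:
J = 11653/43786 (J = -11653*(-1/43786) = 11653/43786 ≈ 0.26614)
-22033 - J = -22033 - 1*11653/43786 = -22033 - 11653/43786 = -964748591/43786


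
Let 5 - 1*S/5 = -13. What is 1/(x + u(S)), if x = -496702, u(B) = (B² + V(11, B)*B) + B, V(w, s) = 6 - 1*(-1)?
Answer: -1/487882 ≈ -2.0497e-6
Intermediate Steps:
S = 90 (S = 25 - 5*(-13) = 25 + 65 = 90)
V(w, s) = 7 (V(w, s) = 6 + 1 = 7)
u(B) = B² + 8*B (u(B) = (B² + 7*B) + B = B² + 8*B)
1/(x + u(S)) = 1/(-496702 + 90*(8 + 90)) = 1/(-496702 + 90*98) = 1/(-496702 + 8820) = 1/(-487882) = -1/487882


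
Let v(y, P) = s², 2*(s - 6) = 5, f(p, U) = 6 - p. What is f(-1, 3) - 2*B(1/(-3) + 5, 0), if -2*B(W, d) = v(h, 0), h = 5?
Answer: 317/4 ≈ 79.250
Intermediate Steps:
s = 17/2 (s = 6 + (½)*5 = 6 + 5/2 = 17/2 ≈ 8.5000)
v(y, P) = 289/4 (v(y, P) = (17/2)² = 289/4)
B(W, d) = -289/8 (B(W, d) = -½*289/4 = -289/8)
f(-1, 3) - 2*B(1/(-3) + 5, 0) = (6 - 1*(-1)) - 2*(-289/8) = (6 + 1) + 289/4 = 7 + 289/4 = 317/4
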